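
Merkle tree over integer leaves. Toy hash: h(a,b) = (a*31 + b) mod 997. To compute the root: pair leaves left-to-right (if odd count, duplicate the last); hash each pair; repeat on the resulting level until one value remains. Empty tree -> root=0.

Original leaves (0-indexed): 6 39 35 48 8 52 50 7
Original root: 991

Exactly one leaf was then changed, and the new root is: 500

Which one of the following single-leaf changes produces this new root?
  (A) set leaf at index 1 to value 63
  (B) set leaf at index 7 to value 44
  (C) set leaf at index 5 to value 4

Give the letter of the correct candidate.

Original leaves: [6, 39, 35, 48, 8, 52, 50, 7]
Target new root: 500
Try each candidate change and compute the resulting root:
Candidate A: set leaf[1] = 63 -> leaves = [6, 63, 35, 48, 8, 52, 50, 7]
  L0: [6, 63, 35, 48, 8, 52, 50, 7]
  L1: h(6,63)=(6*31+63)%997=249 h(35,48)=(35*31+48)%997=136 h(8,52)=(8*31+52)%997=300 h(50,7)=(50*31+7)%997=560 -> [249, 136, 300, 560]
  L2: h(249,136)=(249*31+136)%997=876 h(300,560)=(300*31+560)%997=887 -> [876, 887]
  L3: h(876,887)=(876*31+887)%997=127 -> [127]
  root = 127 != target 500
Candidate B: set leaf[7] = 44 -> leaves = [6, 39, 35, 48, 8, 52, 50, 44]
  L0: [6, 39, 35, 48, 8, 52, 50, 44]
  L1: h(6,39)=(6*31+39)%997=225 h(35,48)=(35*31+48)%997=136 h(8,52)=(8*31+52)%997=300 h(50,44)=(50*31+44)%997=597 -> [225, 136, 300, 597]
  L2: h(225,136)=(225*31+136)%997=132 h(300,597)=(300*31+597)%997=924 -> [132, 924]
  L3: h(132,924)=(132*31+924)%997=31 -> [31]
  root = 31 != target 500
Candidate C: set leaf[5] = 4 -> leaves = [6, 39, 35, 48, 8, 4, 50, 7]
  L0: [6, 39, 35, 48, 8, 4, 50, 7]
  L1: h(6,39)=(6*31+39)%997=225 h(35,48)=(35*31+48)%997=136 h(8,4)=(8*31+4)%997=252 h(50,7)=(50*31+7)%997=560 -> [225, 136, 252, 560]
  L2: h(225,136)=(225*31+136)%997=132 h(252,560)=(252*31+560)%997=396 -> [132, 396]
  L3: h(132,396)=(132*31+396)%997=500 -> [500]
  root = 500 == target 500  ** MATCH **
Candidate C produces the target root.

Answer: C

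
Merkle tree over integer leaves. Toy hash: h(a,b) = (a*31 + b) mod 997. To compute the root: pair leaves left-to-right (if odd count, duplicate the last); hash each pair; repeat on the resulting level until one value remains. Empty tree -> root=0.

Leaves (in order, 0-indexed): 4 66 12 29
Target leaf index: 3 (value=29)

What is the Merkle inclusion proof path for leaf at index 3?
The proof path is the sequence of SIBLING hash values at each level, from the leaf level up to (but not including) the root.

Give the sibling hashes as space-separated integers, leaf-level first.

Answer: 12 190

Derivation:
L0 (leaves): [4, 66, 12, 29], target index=3
L1: h(4,66)=(4*31+66)%997=190 [pair 0] h(12,29)=(12*31+29)%997=401 [pair 1] -> [190, 401]
  Sibling for proof at L0: 12
L2: h(190,401)=(190*31+401)%997=309 [pair 0] -> [309]
  Sibling for proof at L1: 190
Root: 309
Proof path (sibling hashes from leaf to root): [12, 190]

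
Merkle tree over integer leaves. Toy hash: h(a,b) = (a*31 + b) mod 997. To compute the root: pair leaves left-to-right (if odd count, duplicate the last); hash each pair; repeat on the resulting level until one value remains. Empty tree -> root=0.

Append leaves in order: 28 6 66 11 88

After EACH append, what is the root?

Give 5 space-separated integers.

After append 28 (leaves=[28]):
  L0: [28]
  root=28
After append 6 (leaves=[28, 6]):
  L0: [28, 6]
  L1: h(28,6)=(28*31+6)%997=874 -> [874]
  root=874
After append 66 (leaves=[28, 6, 66]):
  L0: [28, 6, 66]
  L1: h(28,6)=(28*31+6)%997=874 h(66,66)=(66*31+66)%997=118 -> [874, 118]
  L2: h(874,118)=(874*31+118)%997=293 -> [293]
  root=293
After append 11 (leaves=[28, 6, 66, 11]):
  L0: [28, 6, 66, 11]
  L1: h(28,6)=(28*31+6)%997=874 h(66,11)=(66*31+11)%997=63 -> [874, 63]
  L2: h(874,63)=(874*31+63)%997=238 -> [238]
  root=238
After append 88 (leaves=[28, 6, 66, 11, 88]):
  L0: [28, 6, 66, 11, 88]
  L1: h(28,6)=(28*31+6)%997=874 h(66,11)=(66*31+11)%997=63 h(88,88)=(88*31+88)%997=822 -> [874, 63, 822]
  L2: h(874,63)=(874*31+63)%997=238 h(822,822)=(822*31+822)%997=382 -> [238, 382]
  L3: h(238,382)=(238*31+382)%997=781 -> [781]
  root=781

Answer: 28 874 293 238 781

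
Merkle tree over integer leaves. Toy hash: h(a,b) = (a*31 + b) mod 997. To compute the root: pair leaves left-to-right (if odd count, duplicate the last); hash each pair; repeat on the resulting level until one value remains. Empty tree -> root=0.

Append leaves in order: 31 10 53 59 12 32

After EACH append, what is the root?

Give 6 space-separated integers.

Answer: 31 971 890 896 184 824

Derivation:
After append 31 (leaves=[31]):
  L0: [31]
  root=31
After append 10 (leaves=[31, 10]):
  L0: [31, 10]
  L1: h(31,10)=(31*31+10)%997=971 -> [971]
  root=971
After append 53 (leaves=[31, 10, 53]):
  L0: [31, 10, 53]
  L1: h(31,10)=(31*31+10)%997=971 h(53,53)=(53*31+53)%997=699 -> [971, 699]
  L2: h(971,699)=(971*31+699)%997=890 -> [890]
  root=890
After append 59 (leaves=[31, 10, 53, 59]):
  L0: [31, 10, 53, 59]
  L1: h(31,10)=(31*31+10)%997=971 h(53,59)=(53*31+59)%997=705 -> [971, 705]
  L2: h(971,705)=(971*31+705)%997=896 -> [896]
  root=896
After append 12 (leaves=[31, 10, 53, 59, 12]):
  L0: [31, 10, 53, 59, 12]
  L1: h(31,10)=(31*31+10)%997=971 h(53,59)=(53*31+59)%997=705 h(12,12)=(12*31+12)%997=384 -> [971, 705, 384]
  L2: h(971,705)=(971*31+705)%997=896 h(384,384)=(384*31+384)%997=324 -> [896, 324]
  L3: h(896,324)=(896*31+324)%997=184 -> [184]
  root=184
After append 32 (leaves=[31, 10, 53, 59, 12, 32]):
  L0: [31, 10, 53, 59, 12, 32]
  L1: h(31,10)=(31*31+10)%997=971 h(53,59)=(53*31+59)%997=705 h(12,32)=(12*31+32)%997=404 -> [971, 705, 404]
  L2: h(971,705)=(971*31+705)%997=896 h(404,404)=(404*31+404)%997=964 -> [896, 964]
  L3: h(896,964)=(896*31+964)%997=824 -> [824]
  root=824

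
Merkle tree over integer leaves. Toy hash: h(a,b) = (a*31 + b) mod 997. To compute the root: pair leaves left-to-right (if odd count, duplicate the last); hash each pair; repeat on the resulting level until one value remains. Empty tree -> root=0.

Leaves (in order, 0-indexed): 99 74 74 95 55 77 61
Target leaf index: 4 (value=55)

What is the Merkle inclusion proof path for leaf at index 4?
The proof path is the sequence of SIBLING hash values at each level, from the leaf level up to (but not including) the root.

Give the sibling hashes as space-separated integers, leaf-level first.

Answer: 77 955 122

Derivation:
L0 (leaves): [99, 74, 74, 95, 55, 77, 61], target index=4
L1: h(99,74)=(99*31+74)%997=152 [pair 0] h(74,95)=(74*31+95)%997=395 [pair 1] h(55,77)=(55*31+77)%997=785 [pair 2] h(61,61)=(61*31+61)%997=955 [pair 3] -> [152, 395, 785, 955]
  Sibling for proof at L0: 77
L2: h(152,395)=(152*31+395)%997=122 [pair 0] h(785,955)=(785*31+955)%997=365 [pair 1] -> [122, 365]
  Sibling for proof at L1: 955
L3: h(122,365)=(122*31+365)%997=159 [pair 0] -> [159]
  Sibling for proof at L2: 122
Root: 159
Proof path (sibling hashes from leaf to root): [77, 955, 122]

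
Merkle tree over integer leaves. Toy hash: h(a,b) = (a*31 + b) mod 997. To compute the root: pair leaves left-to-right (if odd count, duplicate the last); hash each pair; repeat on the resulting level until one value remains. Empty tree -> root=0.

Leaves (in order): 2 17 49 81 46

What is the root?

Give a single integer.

Answer: 142

Derivation:
L0: [2, 17, 49, 81, 46]
L1: h(2,17)=(2*31+17)%997=79 h(49,81)=(49*31+81)%997=603 h(46,46)=(46*31+46)%997=475 -> [79, 603, 475]
L2: h(79,603)=(79*31+603)%997=61 h(475,475)=(475*31+475)%997=245 -> [61, 245]
L3: h(61,245)=(61*31+245)%997=142 -> [142]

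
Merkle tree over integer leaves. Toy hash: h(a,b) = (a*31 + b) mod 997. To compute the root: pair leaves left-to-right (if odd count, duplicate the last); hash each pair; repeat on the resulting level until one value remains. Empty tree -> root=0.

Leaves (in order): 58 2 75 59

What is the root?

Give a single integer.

Answer: 358

Derivation:
L0: [58, 2, 75, 59]
L1: h(58,2)=(58*31+2)%997=803 h(75,59)=(75*31+59)%997=390 -> [803, 390]
L2: h(803,390)=(803*31+390)%997=358 -> [358]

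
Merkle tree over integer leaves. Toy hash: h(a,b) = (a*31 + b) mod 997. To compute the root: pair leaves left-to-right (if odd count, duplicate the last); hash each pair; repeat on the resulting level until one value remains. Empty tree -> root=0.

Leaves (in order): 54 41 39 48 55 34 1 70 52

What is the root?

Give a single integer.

Answer: 323

Derivation:
L0: [54, 41, 39, 48, 55, 34, 1, 70, 52]
L1: h(54,41)=(54*31+41)%997=718 h(39,48)=(39*31+48)%997=260 h(55,34)=(55*31+34)%997=742 h(1,70)=(1*31+70)%997=101 h(52,52)=(52*31+52)%997=667 -> [718, 260, 742, 101, 667]
L2: h(718,260)=(718*31+260)%997=584 h(742,101)=(742*31+101)%997=172 h(667,667)=(667*31+667)%997=407 -> [584, 172, 407]
L3: h(584,172)=(584*31+172)%997=330 h(407,407)=(407*31+407)%997=63 -> [330, 63]
L4: h(330,63)=(330*31+63)%997=323 -> [323]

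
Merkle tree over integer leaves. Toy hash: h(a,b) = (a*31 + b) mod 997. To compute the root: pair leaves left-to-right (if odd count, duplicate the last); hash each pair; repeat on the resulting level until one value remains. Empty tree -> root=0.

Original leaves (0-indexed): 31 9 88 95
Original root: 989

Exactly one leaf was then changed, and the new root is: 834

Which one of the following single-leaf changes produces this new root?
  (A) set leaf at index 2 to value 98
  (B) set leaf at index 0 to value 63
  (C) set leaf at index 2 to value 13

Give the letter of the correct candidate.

Original leaves: [31, 9, 88, 95]
Target new root: 834
Try each candidate change and compute the resulting root:
Candidate A: set leaf[2] = 98 -> leaves = [31, 9, 98, 95]
  L0: [31, 9, 98, 95]
  L1: h(31,9)=(31*31+9)%997=970 h(98,95)=(98*31+95)%997=142 -> [970, 142]
  L2: h(970,142)=(970*31+142)%997=302 -> [302]
  root = 302 != target 834
Candidate B: set leaf[0] = 63 -> leaves = [63, 9, 88, 95]
  L0: [63, 9, 88, 95]
  L1: h(63,9)=(63*31+9)%997=965 h(88,95)=(88*31+95)%997=829 -> [965, 829]
  L2: h(965,829)=(965*31+829)%997=834 -> [834]
  root = 834 == target 834  ** MATCH **
Candidate C: set leaf[2] = 13 -> leaves = [31, 9, 13, 95]
  L0: [31, 9, 13, 95]
  L1: h(31,9)=(31*31+9)%997=970 h(13,95)=(13*31+95)%997=498 -> [970, 498]
  L2: h(970,498)=(970*31+498)%997=658 -> [658]
  root = 658 != target 834
Candidate B produces the target root.

Answer: B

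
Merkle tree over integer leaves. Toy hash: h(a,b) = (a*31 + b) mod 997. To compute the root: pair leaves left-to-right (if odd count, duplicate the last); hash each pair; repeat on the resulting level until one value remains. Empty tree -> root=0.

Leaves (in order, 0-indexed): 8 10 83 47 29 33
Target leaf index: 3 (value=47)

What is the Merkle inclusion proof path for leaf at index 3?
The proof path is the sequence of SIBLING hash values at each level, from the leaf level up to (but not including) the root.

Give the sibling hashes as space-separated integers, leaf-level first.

Answer: 83 258 911

Derivation:
L0 (leaves): [8, 10, 83, 47, 29, 33], target index=3
L1: h(8,10)=(8*31+10)%997=258 [pair 0] h(83,47)=(83*31+47)%997=626 [pair 1] h(29,33)=(29*31+33)%997=932 [pair 2] -> [258, 626, 932]
  Sibling for proof at L0: 83
L2: h(258,626)=(258*31+626)%997=648 [pair 0] h(932,932)=(932*31+932)%997=911 [pair 1] -> [648, 911]
  Sibling for proof at L1: 258
L3: h(648,911)=(648*31+911)%997=62 [pair 0] -> [62]
  Sibling for proof at L2: 911
Root: 62
Proof path (sibling hashes from leaf to root): [83, 258, 911]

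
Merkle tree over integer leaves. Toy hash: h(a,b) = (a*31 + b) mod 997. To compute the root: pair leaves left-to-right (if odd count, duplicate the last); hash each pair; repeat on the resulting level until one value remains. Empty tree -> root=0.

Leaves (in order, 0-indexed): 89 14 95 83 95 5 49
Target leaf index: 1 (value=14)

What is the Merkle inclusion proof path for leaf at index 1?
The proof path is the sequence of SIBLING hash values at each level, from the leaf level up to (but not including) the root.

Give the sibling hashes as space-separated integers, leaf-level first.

L0 (leaves): [89, 14, 95, 83, 95, 5, 49], target index=1
L1: h(89,14)=(89*31+14)%997=779 [pair 0] h(95,83)=(95*31+83)%997=37 [pair 1] h(95,5)=(95*31+5)%997=956 [pair 2] h(49,49)=(49*31+49)%997=571 [pair 3] -> [779, 37, 956, 571]
  Sibling for proof at L0: 89
L2: h(779,37)=(779*31+37)%997=258 [pair 0] h(956,571)=(956*31+571)%997=297 [pair 1] -> [258, 297]
  Sibling for proof at L1: 37
L3: h(258,297)=(258*31+297)%997=319 [pair 0] -> [319]
  Sibling for proof at L2: 297
Root: 319
Proof path (sibling hashes from leaf to root): [89, 37, 297]

Answer: 89 37 297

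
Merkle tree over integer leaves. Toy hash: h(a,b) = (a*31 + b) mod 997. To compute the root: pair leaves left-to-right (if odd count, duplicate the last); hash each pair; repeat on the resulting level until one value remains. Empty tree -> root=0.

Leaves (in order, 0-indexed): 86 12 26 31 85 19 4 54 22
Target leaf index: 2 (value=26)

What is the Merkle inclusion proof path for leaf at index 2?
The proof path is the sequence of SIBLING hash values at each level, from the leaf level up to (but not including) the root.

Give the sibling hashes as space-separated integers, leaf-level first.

L0 (leaves): [86, 12, 26, 31, 85, 19, 4, 54, 22], target index=2
L1: h(86,12)=(86*31+12)%997=684 [pair 0] h(26,31)=(26*31+31)%997=837 [pair 1] h(85,19)=(85*31+19)%997=660 [pair 2] h(4,54)=(4*31+54)%997=178 [pair 3] h(22,22)=(22*31+22)%997=704 [pair 4] -> [684, 837, 660, 178, 704]
  Sibling for proof at L0: 31
L2: h(684,837)=(684*31+837)%997=107 [pair 0] h(660,178)=(660*31+178)%997=698 [pair 1] h(704,704)=(704*31+704)%997=594 [pair 2] -> [107, 698, 594]
  Sibling for proof at L1: 684
L3: h(107,698)=(107*31+698)%997=27 [pair 0] h(594,594)=(594*31+594)%997=65 [pair 1] -> [27, 65]
  Sibling for proof at L2: 698
L4: h(27,65)=(27*31+65)%997=902 [pair 0] -> [902]
  Sibling for proof at L3: 65
Root: 902
Proof path (sibling hashes from leaf to root): [31, 684, 698, 65]

Answer: 31 684 698 65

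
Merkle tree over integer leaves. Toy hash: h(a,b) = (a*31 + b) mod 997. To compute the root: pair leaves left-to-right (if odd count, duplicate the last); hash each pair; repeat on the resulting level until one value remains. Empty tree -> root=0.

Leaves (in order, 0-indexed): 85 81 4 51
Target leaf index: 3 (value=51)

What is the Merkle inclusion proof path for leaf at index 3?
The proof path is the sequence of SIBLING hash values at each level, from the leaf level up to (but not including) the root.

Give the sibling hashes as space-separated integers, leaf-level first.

Answer: 4 722

Derivation:
L0 (leaves): [85, 81, 4, 51], target index=3
L1: h(85,81)=(85*31+81)%997=722 [pair 0] h(4,51)=(4*31+51)%997=175 [pair 1] -> [722, 175]
  Sibling for proof at L0: 4
L2: h(722,175)=(722*31+175)%997=623 [pair 0] -> [623]
  Sibling for proof at L1: 722
Root: 623
Proof path (sibling hashes from leaf to root): [4, 722]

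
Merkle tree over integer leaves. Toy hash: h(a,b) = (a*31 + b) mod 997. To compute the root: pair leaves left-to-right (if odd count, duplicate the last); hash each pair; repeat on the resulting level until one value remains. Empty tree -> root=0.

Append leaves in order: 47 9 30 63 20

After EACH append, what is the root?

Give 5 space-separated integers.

After append 47 (leaves=[47]):
  L0: [47]
  root=47
After append 9 (leaves=[47, 9]):
  L0: [47, 9]
  L1: h(47,9)=(47*31+9)%997=469 -> [469]
  root=469
After append 30 (leaves=[47, 9, 30]):
  L0: [47, 9, 30]
  L1: h(47,9)=(47*31+9)%997=469 h(30,30)=(30*31+30)%997=960 -> [469, 960]
  L2: h(469,960)=(469*31+960)%997=544 -> [544]
  root=544
After append 63 (leaves=[47, 9, 30, 63]):
  L0: [47, 9, 30, 63]
  L1: h(47,9)=(47*31+9)%997=469 h(30,63)=(30*31+63)%997=993 -> [469, 993]
  L2: h(469,993)=(469*31+993)%997=577 -> [577]
  root=577
After append 20 (leaves=[47, 9, 30, 63, 20]):
  L0: [47, 9, 30, 63, 20]
  L1: h(47,9)=(47*31+9)%997=469 h(30,63)=(30*31+63)%997=993 h(20,20)=(20*31+20)%997=640 -> [469, 993, 640]
  L2: h(469,993)=(469*31+993)%997=577 h(640,640)=(640*31+640)%997=540 -> [577, 540]
  L3: h(577,540)=(577*31+540)%997=481 -> [481]
  root=481

Answer: 47 469 544 577 481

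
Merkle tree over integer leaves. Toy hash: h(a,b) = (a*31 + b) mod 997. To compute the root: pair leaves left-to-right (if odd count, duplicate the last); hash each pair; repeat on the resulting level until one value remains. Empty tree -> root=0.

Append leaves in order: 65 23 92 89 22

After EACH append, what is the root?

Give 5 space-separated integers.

Answer: 65 44 320 317 451

Derivation:
After append 65 (leaves=[65]):
  L0: [65]
  root=65
After append 23 (leaves=[65, 23]):
  L0: [65, 23]
  L1: h(65,23)=(65*31+23)%997=44 -> [44]
  root=44
After append 92 (leaves=[65, 23, 92]):
  L0: [65, 23, 92]
  L1: h(65,23)=(65*31+23)%997=44 h(92,92)=(92*31+92)%997=950 -> [44, 950]
  L2: h(44,950)=(44*31+950)%997=320 -> [320]
  root=320
After append 89 (leaves=[65, 23, 92, 89]):
  L0: [65, 23, 92, 89]
  L1: h(65,23)=(65*31+23)%997=44 h(92,89)=(92*31+89)%997=947 -> [44, 947]
  L2: h(44,947)=(44*31+947)%997=317 -> [317]
  root=317
After append 22 (leaves=[65, 23, 92, 89, 22]):
  L0: [65, 23, 92, 89, 22]
  L1: h(65,23)=(65*31+23)%997=44 h(92,89)=(92*31+89)%997=947 h(22,22)=(22*31+22)%997=704 -> [44, 947, 704]
  L2: h(44,947)=(44*31+947)%997=317 h(704,704)=(704*31+704)%997=594 -> [317, 594]
  L3: h(317,594)=(317*31+594)%997=451 -> [451]
  root=451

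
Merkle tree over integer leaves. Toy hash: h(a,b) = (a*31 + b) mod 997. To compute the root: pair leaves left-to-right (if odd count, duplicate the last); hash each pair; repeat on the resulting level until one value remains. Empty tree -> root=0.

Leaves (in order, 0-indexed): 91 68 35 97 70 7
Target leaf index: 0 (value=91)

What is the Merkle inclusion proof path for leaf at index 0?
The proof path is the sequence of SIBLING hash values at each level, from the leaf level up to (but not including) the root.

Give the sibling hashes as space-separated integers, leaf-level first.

Answer: 68 185 871

Derivation:
L0 (leaves): [91, 68, 35, 97, 70, 7], target index=0
L1: h(91,68)=(91*31+68)%997=895 [pair 0] h(35,97)=(35*31+97)%997=185 [pair 1] h(70,7)=(70*31+7)%997=183 [pair 2] -> [895, 185, 183]
  Sibling for proof at L0: 68
L2: h(895,185)=(895*31+185)%997=14 [pair 0] h(183,183)=(183*31+183)%997=871 [pair 1] -> [14, 871]
  Sibling for proof at L1: 185
L3: h(14,871)=(14*31+871)%997=308 [pair 0] -> [308]
  Sibling for proof at L2: 871
Root: 308
Proof path (sibling hashes from leaf to root): [68, 185, 871]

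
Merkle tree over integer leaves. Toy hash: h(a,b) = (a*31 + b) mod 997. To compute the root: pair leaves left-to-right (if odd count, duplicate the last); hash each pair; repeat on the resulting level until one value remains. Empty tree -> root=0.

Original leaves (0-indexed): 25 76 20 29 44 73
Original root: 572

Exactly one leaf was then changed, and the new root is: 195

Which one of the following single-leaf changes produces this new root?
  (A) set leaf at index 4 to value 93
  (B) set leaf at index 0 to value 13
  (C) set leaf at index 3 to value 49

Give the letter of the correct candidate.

Original leaves: [25, 76, 20, 29, 44, 73]
Target new root: 195
Try each candidate change and compute the resulting root:
Candidate A: set leaf[4] = 93 -> leaves = [25, 76, 20, 29, 93, 73]
  L0: [25, 76, 20, 29, 93, 73]
  L1: h(25,76)=(25*31+76)%997=851 h(20,29)=(20*31+29)%997=649 h(93,73)=(93*31+73)%997=962 -> [851, 649, 962]
  L2: h(851,649)=(851*31+649)%997=111 h(962,962)=(962*31+962)%997=874 -> [111, 874]
  L3: h(111,874)=(111*31+874)%997=327 -> [327]
  root = 327 != target 195
Candidate B: set leaf[0] = 13 -> leaves = [13, 76, 20, 29, 44, 73]
  L0: [13, 76, 20, 29, 44, 73]
  L1: h(13,76)=(13*31+76)%997=479 h(20,29)=(20*31+29)%997=649 h(44,73)=(44*31+73)%997=440 -> [479, 649, 440]
  L2: h(479,649)=(479*31+649)%997=543 h(440,440)=(440*31+440)%997=122 -> [543, 122]
  L3: h(543,122)=(543*31+122)%997=6 -> [6]
  root = 6 != target 195
Candidate C: set leaf[3] = 49 -> leaves = [25, 76, 20, 49, 44, 73]
  L0: [25, 76, 20, 49, 44, 73]
  L1: h(25,76)=(25*31+76)%997=851 h(20,49)=(20*31+49)%997=669 h(44,73)=(44*31+73)%997=440 -> [851, 669, 440]
  L2: h(851,669)=(851*31+669)%997=131 h(440,440)=(440*31+440)%997=122 -> [131, 122]
  L3: h(131,122)=(131*31+122)%997=195 -> [195]
  root = 195 == target 195  ** MATCH **
Candidate C produces the target root.

Answer: C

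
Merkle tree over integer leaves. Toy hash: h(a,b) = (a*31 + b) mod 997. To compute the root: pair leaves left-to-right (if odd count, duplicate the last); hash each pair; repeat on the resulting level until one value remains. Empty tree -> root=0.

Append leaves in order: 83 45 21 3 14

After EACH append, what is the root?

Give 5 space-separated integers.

Answer: 83 624 76 58 182

Derivation:
After append 83 (leaves=[83]):
  L0: [83]
  root=83
After append 45 (leaves=[83, 45]):
  L0: [83, 45]
  L1: h(83,45)=(83*31+45)%997=624 -> [624]
  root=624
After append 21 (leaves=[83, 45, 21]):
  L0: [83, 45, 21]
  L1: h(83,45)=(83*31+45)%997=624 h(21,21)=(21*31+21)%997=672 -> [624, 672]
  L2: h(624,672)=(624*31+672)%997=76 -> [76]
  root=76
After append 3 (leaves=[83, 45, 21, 3]):
  L0: [83, 45, 21, 3]
  L1: h(83,45)=(83*31+45)%997=624 h(21,3)=(21*31+3)%997=654 -> [624, 654]
  L2: h(624,654)=(624*31+654)%997=58 -> [58]
  root=58
After append 14 (leaves=[83, 45, 21, 3, 14]):
  L0: [83, 45, 21, 3, 14]
  L1: h(83,45)=(83*31+45)%997=624 h(21,3)=(21*31+3)%997=654 h(14,14)=(14*31+14)%997=448 -> [624, 654, 448]
  L2: h(624,654)=(624*31+654)%997=58 h(448,448)=(448*31+448)%997=378 -> [58, 378]
  L3: h(58,378)=(58*31+378)%997=182 -> [182]
  root=182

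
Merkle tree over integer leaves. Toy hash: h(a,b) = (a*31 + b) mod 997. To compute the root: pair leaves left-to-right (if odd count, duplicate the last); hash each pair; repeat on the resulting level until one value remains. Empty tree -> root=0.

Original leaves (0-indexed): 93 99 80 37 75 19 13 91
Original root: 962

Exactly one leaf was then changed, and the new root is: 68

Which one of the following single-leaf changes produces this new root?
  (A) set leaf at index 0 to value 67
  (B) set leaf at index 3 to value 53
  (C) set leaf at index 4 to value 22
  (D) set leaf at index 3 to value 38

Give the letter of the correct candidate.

Original leaves: [93, 99, 80, 37, 75, 19, 13, 91]
Target new root: 68
Try each candidate change and compute the resulting root:
Candidate A: set leaf[0] = 67 -> leaves = [67, 99, 80, 37, 75, 19, 13, 91]
  L0: [67, 99, 80, 37, 75, 19, 13, 91]
  L1: h(67,99)=(67*31+99)%997=182 h(80,37)=(80*31+37)%997=523 h(75,19)=(75*31+19)%997=350 h(13,91)=(13*31+91)%997=494 -> [182, 523, 350, 494]
  L2: h(182,523)=(182*31+523)%997=183 h(350,494)=(350*31+494)%997=377 -> [183, 377]
  L3: h(183,377)=(183*31+377)%997=68 -> [68]
  root = 68 == target 68  ** MATCH **
Candidate B: set leaf[3] = 53 -> leaves = [93, 99, 80, 53, 75, 19, 13, 91]
  L0: [93, 99, 80, 53, 75, 19, 13, 91]
  L1: h(93,99)=(93*31+99)%997=988 h(80,53)=(80*31+53)%997=539 h(75,19)=(75*31+19)%997=350 h(13,91)=(13*31+91)%997=494 -> [988, 539, 350, 494]
  L2: h(988,539)=(988*31+539)%997=260 h(350,494)=(350*31+494)%997=377 -> [260, 377]
  L3: h(260,377)=(260*31+377)%997=461 -> [461]
  root = 461 != target 68
Candidate C: set leaf[4] = 22 -> leaves = [93, 99, 80, 37, 22, 19, 13, 91]
  L0: [93, 99, 80, 37, 22, 19, 13, 91]
  L1: h(93,99)=(93*31+99)%997=988 h(80,37)=(80*31+37)%997=523 h(22,19)=(22*31+19)%997=701 h(13,91)=(13*31+91)%997=494 -> [988, 523, 701, 494]
  L2: h(988,523)=(988*31+523)%997=244 h(701,494)=(701*31+494)%997=291 -> [244, 291]
  L3: h(244,291)=(244*31+291)%997=876 -> [876]
  root = 876 != target 68
Candidate D: set leaf[3] = 38 -> leaves = [93, 99, 80, 38, 75, 19, 13, 91]
  L0: [93, 99, 80, 38, 75, 19, 13, 91]
  L1: h(93,99)=(93*31+99)%997=988 h(80,38)=(80*31+38)%997=524 h(75,19)=(75*31+19)%997=350 h(13,91)=(13*31+91)%997=494 -> [988, 524, 350, 494]
  L2: h(988,524)=(988*31+524)%997=245 h(350,494)=(350*31+494)%997=377 -> [245, 377]
  L3: h(245,377)=(245*31+377)%997=993 -> [993]
  root = 993 != target 68
Candidate A produces the target root.

Answer: A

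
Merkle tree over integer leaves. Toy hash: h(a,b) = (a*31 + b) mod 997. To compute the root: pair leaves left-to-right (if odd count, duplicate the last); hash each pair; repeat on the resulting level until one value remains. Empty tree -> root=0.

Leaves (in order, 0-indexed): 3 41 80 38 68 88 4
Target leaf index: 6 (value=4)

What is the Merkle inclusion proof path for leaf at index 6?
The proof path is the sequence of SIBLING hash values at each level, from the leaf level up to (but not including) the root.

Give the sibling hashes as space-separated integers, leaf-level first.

L0 (leaves): [3, 41, 80, 38, 68, 88, 4], target index=6
L1: h(3,41)=(3*31+41)%997=134 [pair 0] h(80,38)=(80*31+38)%997=524 [pair 1] h(68,88)=(68*31+88)%997=202 [pair 2] h(4,4)=(4*31+4)%997=128 [pair 3] -> [134, 524, 202, 128]
  Sibling for proof at L0: 4
L2: h(134,524)=(134*31+524)%997=690 [pair 0] h(202,128)=(202*31+128)%997=408 [pair 1] -> [690, 408]
  Sibling for proof at L1: 202
L3: h(690,408)=(690*31+408)%997=861 [pair 0] -> [861]
  Sibling for proof at L2: 690
Root: 861
Proof path (sibling hashes from leaf to root): [4, 202, 690]

Answer: 4 202 690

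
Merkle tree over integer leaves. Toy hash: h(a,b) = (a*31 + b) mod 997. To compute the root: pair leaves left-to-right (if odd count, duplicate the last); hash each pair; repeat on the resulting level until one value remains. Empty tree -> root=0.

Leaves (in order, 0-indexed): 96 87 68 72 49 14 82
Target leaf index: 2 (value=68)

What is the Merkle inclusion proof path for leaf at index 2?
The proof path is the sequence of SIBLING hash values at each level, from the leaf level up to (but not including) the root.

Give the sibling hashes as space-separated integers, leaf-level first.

Answer: 72 72 297

Derivation:
L0 (leaves): [96, 87, 68, 72, 49, 14, 82], target index=2
L1: h(96,87)=(96*31+87)%997=72 [pair 0] h(68,72)=(68*31+72)%997=186 [pair 1] h(49,14)=(49*31+14)%997=536 [pair 2] h(82,82)=(82*31+82)%997=630 [pair 3] -> [72, 186, 536, 630]
  Sibling for proof at L0: 72
L2: h(72,186)=(72*31+186)%997=424 [pair 0] h(536,630)=(536*31+630)%997=297 [pair 1] -> [424, 297]
  Sibling for proof at L1: 72
L3: h(424,297)=(424*31+297)%997=480 [pair 0] -> [480]
  Sibling for proof at L2: 297
Root: 480
Proof path (sibling hashes from leaf to root): [72, 72, 297]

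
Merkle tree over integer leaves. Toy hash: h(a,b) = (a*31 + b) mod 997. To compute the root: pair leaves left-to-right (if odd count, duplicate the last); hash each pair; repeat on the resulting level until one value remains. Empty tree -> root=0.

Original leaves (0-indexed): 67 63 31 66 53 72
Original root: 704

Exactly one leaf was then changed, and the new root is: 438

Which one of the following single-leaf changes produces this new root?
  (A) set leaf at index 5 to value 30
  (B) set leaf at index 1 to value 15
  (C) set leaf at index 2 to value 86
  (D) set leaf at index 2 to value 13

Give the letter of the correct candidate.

Original leaves: [67, 63, 31, 66, 53, 72]
Target new root: 438
Try each candidate change and compute the resulting root:
Candidate A: set leaf[5] = 30 -> leaves = [67, 63, 31, 66, 53, 30]
  L0: [67, 63, 31, 66, 53, 30]
  L1: h(67,63)=(67*31+63)%997=146 h(31,66)=(31*31+66)%997=30 h(53,30)=(53*31+30)%997=676 -> [146, 30, 676]
  L2: h(146,30)=(146*31+30)%997=568 h(676,676)=(676*31+676)%997=695 -> [568, 695]
  L3: h(568,695)=(568*31+695)%997=357 -> [357]
  root = 357 != target 438
Candidate B: set leaf[1] = 15 -> leaves = [67, 15, 31, 66, 53, 72]
  L0: [67, 15, 31, 66, 53, 72]
  L1: h(67,15)=(67*31+15)%997=98 h(31,66)=(31*31+66)%997=30 h(53,72)=(53*31+72)%997=718 -> [98, 30, 718]
  L2: h(98,30)=(98*31+30)%997=77 h(718,718)=(718*31+718)%997=45 -> [77, 45]
  L3: h(77,45)=(77*31+45)%997=438 -> [438]
  root = 438 == target 438  ** MATCH **
Candidate C: set leaf[2] = 86 -> leaves = [67, 63, 86, 66, 53, 72]
  L0: [67, 63, 86, 66, 53, 72]
  L1: h(67,63)=(67*31+63)%997=146 h(86,66)=(86*31+66)%997=738 h(53,72)=(53*31+72)%997=718 -> [146, 738, 718]
  L2: h(146,738)=(146*31+738)%997=279 h(718,718)=(718*31+718)%997=45 -> [279, 45]
  L3: h(279,45)=(279*31+45)%997=718 -> [718]
  root = 718 != target 438
Candidate D: set leaf[2] = 13 -> leaves = [67, 63, 13, 66, 53, 72]
  L0: [67, 63, 13, 66, 53, 72]
  L1: h(67,63)=(67*31+63)%997=146 h(13,66)=(13*31+66)%997=469 h(53,72)=(53*31+72)%997=718 -> [146, 469, 718]
  L2: h(146,469)=(146*31+469)%997=10 h(718,718)=(718*31+718)%997=45 -> [10, 45]
  L3: h(10,45)=(10*31+45)%997=355 -> [355]
  root = 355 != target 438
Candidate B produces the target root.

Answer: B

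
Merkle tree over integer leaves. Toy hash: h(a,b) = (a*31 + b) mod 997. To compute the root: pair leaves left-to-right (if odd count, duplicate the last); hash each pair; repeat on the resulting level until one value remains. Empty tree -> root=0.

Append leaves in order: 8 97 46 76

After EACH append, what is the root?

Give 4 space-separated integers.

Answer: 8 345 203 233

Derivation:
After append 8 (leaves=[8]):
  L0: [8]
  root=8
After append 97 (leaves=[8, 97]):
  L0: [8, 97]
  L1: h(8,97)=(8*31+97)%997=345 -> [345]
  root=345
After append 46 (leaves=[8, 97, 46]):
  L0: [8, 97, 46]
  L1: h(8,97)=(8*31+97)%997=345 h(46,46)=(46*31+46)%997=475 -> [345, 475]
  L2: h(345,475)=(345*31+475)%997=203 -> [203]
  root=203
After append 76 (leaves=[8, 97, 46, 76]):
  L0: [8, 97, 46, 76]
  L1: h(8,97)=(8*31+97)%997=345 h(46,76)=(46*31+76)%997=505 -> [345, 505]
  L2: h(345,505)=(345*31+505)%997=233 -> [233]
  root=233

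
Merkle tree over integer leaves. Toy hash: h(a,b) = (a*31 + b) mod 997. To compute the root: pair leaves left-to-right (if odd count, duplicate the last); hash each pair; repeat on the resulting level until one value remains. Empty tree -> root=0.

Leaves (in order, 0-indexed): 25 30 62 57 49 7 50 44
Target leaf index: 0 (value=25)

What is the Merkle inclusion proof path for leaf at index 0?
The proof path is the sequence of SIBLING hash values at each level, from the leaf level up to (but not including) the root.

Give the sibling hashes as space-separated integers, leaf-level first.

Answer: 30 982 47

Derivation:
L0 (leaves): [25, 30, 62, 57, 49, 7, 50, 44], target index=0
L1: h(25,30)=(25*31+30)%997=805 [pair 0] h(62,57)=(62*31+57)%997=982 [pair 1] h(49,7)=(49*31+7)%997=529 [pair 2] h(50,44)=(50*31+44)%997=597 [pair 3] -> [805, 982, 529, 597]
  Sibling for proof at L0: 30
L2: h(805,982)=(805*31+982)%997=15 [pair 0] h(529,597)=(529*31+597)%997=47 [pair 1] -> [15, 47]
  Sibling for proof at L1: 982
L3: h(15,47)=(15*31+47)%997=512 [pair 0] -> [512]
  Sibling for proof at L2: 47
Root: 512
Proof path (sibling hashes from leaf to root): [30, 982, 47]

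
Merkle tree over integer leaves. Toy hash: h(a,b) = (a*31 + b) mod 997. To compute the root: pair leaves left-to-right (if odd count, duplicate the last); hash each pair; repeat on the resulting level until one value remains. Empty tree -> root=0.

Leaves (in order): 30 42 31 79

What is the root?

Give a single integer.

L0: [30, 42, 31, 79]
L1: h(30,42)=(30*31+42)%997=972 h(31,79)=(31*31+79)%997=43 -> [972, 43]
L2: h(972,43)=(972*31+43)%997=265 -> [265]

Answer: 265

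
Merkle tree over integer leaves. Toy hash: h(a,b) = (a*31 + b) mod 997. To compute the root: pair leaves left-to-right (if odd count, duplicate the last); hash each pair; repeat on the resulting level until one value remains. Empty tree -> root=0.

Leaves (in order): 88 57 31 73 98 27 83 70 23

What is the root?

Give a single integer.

Answer: 689

Derivation:
L0: [88, 57, 31, 73, 98, 27, 83, 70, 23]
L1: h(88,57)=(88*31+57)%997=791 h(31,73)=(31*31+73)%997=37 h(98,27)=(98*31+27)%997=74 h(83,70)=(83*31+70)%997=649 h(23,23)=(23*31+23)%997=736 -> [791, 37, 74, 649, 736]
L2: h(791,37)=(791*31+37)%997=630 h(74,649)=(74*31+649)%997=949 h(736,736)=(736*31+736)%997=621 -> [630, 949, 621]
L3: h(630,949)=(630*31+949)%997=539 h(621,621)=(621*31+621)%997=929 -> [539, 929]
L4: h(539,929)=(539*31+929)%997=689 -> [689]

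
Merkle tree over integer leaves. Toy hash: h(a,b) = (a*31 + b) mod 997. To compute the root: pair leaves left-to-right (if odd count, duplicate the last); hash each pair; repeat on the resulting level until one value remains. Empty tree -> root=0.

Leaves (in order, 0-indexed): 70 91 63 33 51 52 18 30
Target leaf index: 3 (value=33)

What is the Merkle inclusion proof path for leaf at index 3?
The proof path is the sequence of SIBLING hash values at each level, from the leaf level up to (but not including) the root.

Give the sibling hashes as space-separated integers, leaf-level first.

L0 (leaves): [70, 91, 63, 33, 51, 52, 18, 30], target index=3
L1: h(70,91)=(70*31+91)%997=267 [pair 0] h(63,33)=(63*31+33)%997=989 [pair 1] h(51,52)=(51*31+52)%997=636 [pair 2] h(18,30)=(18*31+30)%997=588 [pair 3] -> [267, 989, 636, 588]
  Sibling for proof at L0: 63
L2: h(267,989)=(267*31+989)%997=293 [pair 0] h(636,588)=(636*31+588)%997=364 [pair 1] -> [293, 364]
  Sibling for proof at L1: 267
L3: h(293,364)=(293*31+364)%997=474 [pair 0] -> [474]
  Sibling for proof at L2: 364
Root: 474
Proof path (sibling hashes from leaf to root): [63, 267, 364]

Answer: 63 267 364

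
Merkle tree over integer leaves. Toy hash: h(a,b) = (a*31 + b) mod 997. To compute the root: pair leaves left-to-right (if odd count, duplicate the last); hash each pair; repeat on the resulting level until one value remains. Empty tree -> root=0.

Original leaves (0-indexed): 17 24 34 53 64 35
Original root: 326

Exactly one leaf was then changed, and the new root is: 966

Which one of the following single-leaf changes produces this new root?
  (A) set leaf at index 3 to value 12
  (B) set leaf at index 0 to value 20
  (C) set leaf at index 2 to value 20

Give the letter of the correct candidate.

Original leaves: [17, 24, 34, 53, 64, 35]
Target new root: 966
Try each candidate change and compute the resulting root:
Candidate A: set leaf[3] = 12 -> leaves = [17, 24, 34, 12, 64, 35]
  L0: [17, 24, 34, 12, 64, 35]
  L1: h(17,24)=(17*31+24)%997=551 h(34,12)=(34*31+12)%997=69 h(64,35)=(64*31+35)%997=25 -> [551, 69, 25]
  L2: h(551,69)=(551*31+69)%997=201 h(25,25)=(25*31+25)%997=800 -> [201, 800]
  L3: h(201,800)=(201*31+800)%997=52 -> [52]
  root = 52 != target 966
Candidate B: set leaf[0] = 20 -> leaves = [20, 24, 34, 53, 64, 35]
  L0: [20, 24, 34, 53, 64, 35]
  L1: h(20,24)=(20*31+24)%997=644 h(34,53)=(34*31+53)%997=110 h(64,35)=(64*31+35)%997=25 -> [644, 110, 25]
  L2: h(644,110)=(644*31+110)%997=134 h(25,25)=(25*31+25)%997=800 -> [134, 800]
  L3: h(134,800)=(134*31+800)%997=966 -> [966]
  root = 966 == target 966  ** MATCH **
Candidate C: set leaf[2] = 20 -> leaves = [17, 24, 20, 53, 64, 35]
  L0: [17, 24, 20, 53, 64, 35]
  L1: h(17,24)=(17*31+24)%997=551 h(20,53)=(20*31+53)%997=673 h(64,35)=(64*31+35)%997=25 -> [551, 673, 25]
  L2: h(551,673)=(551*31+673)%997=805 h(25,25)=(25*31+25)%997=800 -> [805, 800]
  L3: h(805,800)=(805*31+800)%997=830 -> [830]
  root = 830 != target 966
Candidate B produces the target root.

Answer: B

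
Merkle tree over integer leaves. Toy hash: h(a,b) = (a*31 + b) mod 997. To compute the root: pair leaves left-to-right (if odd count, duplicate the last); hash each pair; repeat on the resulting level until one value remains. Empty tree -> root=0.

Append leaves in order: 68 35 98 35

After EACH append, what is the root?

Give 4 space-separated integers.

Answer: 68 149 776 713

Derivation:
After append 68 (leaves=[68]):
  L0: [68]
  root=68
After append 35 (leaves=[68, 35]):
  L0: [68, 35]
  L1: h(68,35)=(68*31+35)%997=149 -> [149]
  root=149
After append 98 (leaves=[68, 35, 98]):
  L0: [68, 35, 98]
  L1: h(68,35)=(68*31+35)%997=149 h(98,98)=(98*31+98)%997=145 -> [149, 145]
  L2: h(149,145)=(149*31+145)%997=776 -> [776]
  root=776
After append 35 (leaves=[68, 35, 98, 35]):
  L0: [68, 35, 98, 35]
  L1: h(68,35)=(68*31+35)%997=149 h(98,35)=(98*31+35)%997=82 -> [149, 82]
  L2: h(149,82)=(149*31+82)%997=713 -> [713]
  root=713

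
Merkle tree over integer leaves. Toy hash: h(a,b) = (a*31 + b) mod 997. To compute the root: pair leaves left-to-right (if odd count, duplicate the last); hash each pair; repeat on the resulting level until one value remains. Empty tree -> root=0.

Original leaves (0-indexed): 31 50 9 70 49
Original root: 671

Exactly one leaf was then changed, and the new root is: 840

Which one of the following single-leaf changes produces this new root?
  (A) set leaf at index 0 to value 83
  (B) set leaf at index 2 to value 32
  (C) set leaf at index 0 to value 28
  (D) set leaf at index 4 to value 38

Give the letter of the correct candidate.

Original leaves: [31, 50, 9, 70, 49]
Target new root: 840
Try each candidate change and compute the resulting root:
Candidate A: set leaf[0] = 83 -> leaves = [83, 50, 9, 70, 49]
  L0: [83, 50, 9, 70, 49]
  L1: h(83,50)=(83*31+50)%997=629 h(9,70)=(9*31+70)%997=349 h(49,49)=(49*31+49)%997=571 -> [629, 349, 571]
  L2: h(629,349)=(629*31+349)%997=905 h(571,571)=(571*31+571)%997=326 -> [905, 326]
  L3: h(905,326)=(905*31+326)%997=465 -> [465]
  root = 465 != target 840
Candidate B: set leaf[2] = 32 -> leaves = [31, 50, 32, 70, 49]
  L0: [31, 50, 32, 70, 49]
  L1: h(31,50)=(31*31+50)%997=14 h(32,70)=(32*31+70)%997=65 h(49,49)=(49*31+49)%997=571 -> [14, 65, 571]
  L2: h(14,65)=(14*31+65)%997=499 h(571,571)=(571*31+571)%997=326 -> [499, 326]
  L3: h(499,326)=(499*31+326)%997=840 -> [840]
  root = 840 == target 840  ** MATCH **
Candidate C: set leaf[0] = 28 -> leaves = [28, 50, 9, 70, 49]
  L0: [28, 50, 9, 70, 49]
  L1: h(28,50)=(28*31+50)%997=918 h(9,70)=(9*31+70)%997=349 h(49,49)=(49*31+49)%997=571 -> [918, 349, 571]
  L2: h(918,349)=(918*31+349)%997=891 h(571,571)=(571*31+571)%997=326 -> [891, 326]
  L3: h(891,326)=(891*31+326)%997=31 -> [31]
  root = 31 != target 840
Candidate D: set leaf[4] = 38 -> leaves = [31, 50, 9, 70, 38]
  L0: [31, 50, 9, 70, 38]
  L1: h(31,50)=(31*31+50)%997=14 h(9,70)=(9*31+70)%997=349 h(38,38)=(38*31+38)%997=219 -> [14, 349, 219]
  L2: h(14,349)=(14*31+349)%997=783 h(219,219)=(219*31+219)%997=29 -> [783, 29]
  L3: h(783,29)=(783*31+29)%997=374 -> [374]
  root = 374 != target 840
Candidate B produces the target root.

Answer: B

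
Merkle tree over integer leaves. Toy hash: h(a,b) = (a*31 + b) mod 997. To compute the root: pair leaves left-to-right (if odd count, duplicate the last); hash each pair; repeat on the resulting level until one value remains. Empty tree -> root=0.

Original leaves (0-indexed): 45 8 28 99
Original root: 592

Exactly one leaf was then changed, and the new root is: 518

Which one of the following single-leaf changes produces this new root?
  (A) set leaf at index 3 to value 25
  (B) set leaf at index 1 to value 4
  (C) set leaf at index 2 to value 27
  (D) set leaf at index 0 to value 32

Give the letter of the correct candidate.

Original leaves: [45, 8, 28, 99]
Target new root: 518
Try each candidate change and compute the resulting root:
Candidate A: set leaf[3] = 25 -> leaves = [45, 8, 28, 25]
  L0: [45, 8, 28, 25]
  L1: h(45,8)=(45*31+8)%997=406 h(28,25)=(28*31+25)%997=893 -> [406, 893]
  L2: h(406,893)=(406*31+893)%997=518 -> [518]
  root = 518 == target 518  ** MATCH **
Candidate B: set leaf[1] = 4 -> leaves = [45, 4, 28, 99]
  L0: [45, 4, 28, 99]
  L1: h(45,4)=(45*31+4)%997=402 h(28,99)=(28*31+99)%997=967 -> [402, 967]
  L2: h(402,967)=(402*31+967)%997=468 -> [468]
  root = 468 != target 518
Candidate C: set leaf[2] = 27 -> leaves = [45, 8, 27, 99]
  L0: [45, 8, 27, 99]
  L1: h(45,8)=(45*31+8)%997=406 h(27,99)=(27*31+99)%997=936 -> [406, 936]
  L2: h(406,936)=(406*31+936)%997=561 -> [561]
  root = 561 != target 518
Candidate D: set leaf[0] = 32 -> leaves = [32, 8, 28, 99]
  L0: [32, 8, 28, 99]
  L1: h(32,8)=(32*31+8)%997=3 h(28,99)=(28*31+99)%997=967 -> [3, 967]
  L2: h(3,967)=(3*31+967)%997=63 -> [63]
  root = 63 != target 518
Candidate A produces the target root.

Answer: A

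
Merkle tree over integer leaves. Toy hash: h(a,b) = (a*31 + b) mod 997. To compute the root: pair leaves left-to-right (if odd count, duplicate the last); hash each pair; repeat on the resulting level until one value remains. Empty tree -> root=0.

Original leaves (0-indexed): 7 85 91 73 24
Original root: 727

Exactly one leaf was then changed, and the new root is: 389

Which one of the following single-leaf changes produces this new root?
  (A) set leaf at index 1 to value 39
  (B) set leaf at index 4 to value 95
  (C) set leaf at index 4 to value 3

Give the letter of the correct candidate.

Original leaves: [7, 85, 91, 73, 24]
Target new root: 389
Try each candidate change and compute the resulting root:
Candidate A: set leaf[1] = 39 -> leaves = [7, 39, 91, 73, 24]
  L0: [7, 39, 91, 73, 24]
  L1: h(7,39)=(7*31+39)%997=256 h(91,73)=(91*31+73)%997=900 h(24,24)=(24*31+24)%997=768 -> [256, 900, 768]
  L2: h(256,900)=(256*31+900)%997=860 h(768,768)=(768*31+768)%997=648 -> [860, 648]
  L3: h(860,648)=(860*31+648)%997=389 -> [389]
  root = 389 == target 389  ** MATCH **
Candidate B: set leaf[4] = 95 -> leaves = [7, 85, 91, 73, 95]
  L0: [7, 85, 91, 73, 95]
  L1: h(7,85)=(7*31+85)%997=302 h(91,73)=(91*31+73)%997=900 h(95,95)=(95*31+95)%997=49 -> [302, 900, 49]
  L2: h(302,900)=(302*31+900)%997=292 h(49,49)=(49*31+49)%997=571 -> [292, 571]
  L3: h(292,571)=(292*31+571)%997=650 -> [650]
  root = 650 != target 389
Candidate C: set leaf[4] = 3 -> leaves = [7, 85, 91, 73, 3]
  L0: [7, 85, 91, 73, 3]
  L1: h(7,85)=(7*31+85)%997=302 h(91,73)=(91*31+73)%997=900 h(3,3)=(3*31+3)%997=96 -> [302, 900, 96]
  L2: h(302,900)=(302*31+900)%997=292 h(96,96)=(96*31+96)%997=81 -> [292, 81]
  L3: h(292,81)=(292*31+81)%997=160 -> [160]
  root = 160 != target 389
Candidate A produces the target root.

Answer: A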